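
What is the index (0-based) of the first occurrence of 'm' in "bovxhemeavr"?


Input string: 'bovxhemeavr'
Target: 'm'
Scanning left to right: s[0]='b', s[1]='o', s[2]='v', s[3]='x', s[4]='h', s[5]='e', s[6]='m'
First match at index: 6


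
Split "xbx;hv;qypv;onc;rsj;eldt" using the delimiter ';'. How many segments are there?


Input string: 'xbx;hv;qypv;onc;rsj;eldt'
Delimiter: ';'
Split result: 'xbx', 'hv', 'qypv', 'onc', 'rsj', 'eldt'
Number of parts: 6


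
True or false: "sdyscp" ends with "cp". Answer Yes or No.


Input string: 'sdyscp'
Suffix to check: 'cp'
Last 2 characters of input: 'cp'
Match: True
Result: Yes


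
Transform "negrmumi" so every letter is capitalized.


Input string: 'negrmumi'
Operation: convert each letter to uppercase
Mapping: 'n'->'N', 'e'->'E', 'g'->'G', 'r'->'R', 'm'->'M', 'u'->'U', 'm'->'M', 'i'->'I'
Result: NEGRMUMI


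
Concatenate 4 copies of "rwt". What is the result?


Input string: 'rwt'
Operation: repeat 4 times
Concatenation: 'rwt' + 'rwt' + 'rwt' + 'rwt'
Result: rwtrwtrwtrwt


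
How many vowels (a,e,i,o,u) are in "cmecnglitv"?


Input string: 'cmecnglitv'
Operation: count vowels (a, e, i, o, u)
Scan: s[0]='c', s[1]='m', s[2]='e' (vowel), s[3]='c', s[4]='n', s[5]='g', s[6]='l', s[7]='i' (vowel), s[8]='t', s[9]='v'
Vowels found: 2
Result: 2


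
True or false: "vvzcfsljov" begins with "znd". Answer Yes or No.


Input string: 'vvzcfsljov'
Prefix to check: 'znd'
First 3 characters of input: 'vvz'
Match: False
Result: No


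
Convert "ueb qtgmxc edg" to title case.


Input string: 'ueb qtgmxc edg'
Operation: capitalize first letter of each word
Word transformations: 'ueb'->'Ueb', 'qtgmxc'->'Qtgmxc', 'edg'->'Edg'
Result: Ueb Qtgmxc Edg


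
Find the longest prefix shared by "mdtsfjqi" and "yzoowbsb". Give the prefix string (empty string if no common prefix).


String 1: 'mdtsfjqi'
String 2: 'yzoowbsb'
Compare position by position:
pos 0: 'm' vs 'y' differ -> stop
Longest common prefix: "" (length 0)


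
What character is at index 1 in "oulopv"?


Input string: 'oulopv'
Operation: get character at index 1
Index mapping: s[0]='o', s[1]='u'
Result: 'u'


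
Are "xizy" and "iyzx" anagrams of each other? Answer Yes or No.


String 1: 'xizy' -> sorted: 'ixyz'
String 2: 'iyzx' -> sorted: 'ixyz'
Compare sorted forms: 'ixyz' == 'ixyz'
Anagram: Yes


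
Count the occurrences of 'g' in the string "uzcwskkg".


Input string: 'uzcwskkg'
Target character: 'g'
Scan each position: s[7]='g'
Matches found at indices: 7
Total: 1


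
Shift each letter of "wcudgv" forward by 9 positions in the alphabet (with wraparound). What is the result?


Input: 'wcudgv', shift = 9
Operation: for each letter, (position + 9) mod 26
Mapping: 'w'(22+9=31, 31 mod 26=5)->'f', 'c'(2+9=11)->'l', 'u'(20+9=29, 29 mod 26=3)->'d', 'd'(3+9=12)->'m', 'g'(6+9=15)->'p', 'v'(21+9=30, 30 mod 26=4)->'e'
Result: fldmpe


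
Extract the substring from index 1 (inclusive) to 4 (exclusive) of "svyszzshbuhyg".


Input string: 'svyszzshbuhyg'
Operation: slice [1:4]
Extract characters: s[1]='v', s[2]='y', s[3]='s'
Result: vys


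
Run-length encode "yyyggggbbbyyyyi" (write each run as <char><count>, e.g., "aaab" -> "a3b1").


Input: 'yyyggggbbbyyyyi'
Operation: identify consecutive runs
Runs: 'yyy' -> y3, 'gggg' -> g4, 'bbb' -> b3, 'yyyy' -> y4, 'i' -> i1
Encoded: y3g4b3y4i1


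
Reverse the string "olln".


Input string: 'olln'
Operation: reverse character order
Original order: 'o' -> 'l' -> 'l' -> 'n'
Reversed order: 'n' -> 'l' -> 'l' -> 'o'
Result: nllo


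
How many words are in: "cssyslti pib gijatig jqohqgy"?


Input string: 'cssyslti pib gijatig jqohqgy'
Operation: split by spaces
Words found: 'cssyslti', 'pib', 'gijatig', 'jqohqgy'
Word count: 4


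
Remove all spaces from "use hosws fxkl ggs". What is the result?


Input string: 'use hosws fxkl ggs'
Operation: remove all spaces
Words: 'use', 'hosws', 'fxkl', 'ggs'
Join without spaces: usehoswsfxklggs


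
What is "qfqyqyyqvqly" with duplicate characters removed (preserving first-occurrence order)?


Input: 'qfqyqyyqvqly'
Operation: keep first occurrence of each character
Scan: s[0]='q' new -> keep; s[1]='f' new -> keep; s[2]='q' seen -> skip; s[3]='y' new -> keep; s[4]='q' seen -> skip; s[5]='y' seen -> skip; s[6]='y' seen -> skip; s[7]='q' seen -> skip; s[8]='v' new -> keep; s[9]='q' seen -> skip; s[10]='l' new -> keep; s[11]='y' seen -> skip
Result: qfyvl


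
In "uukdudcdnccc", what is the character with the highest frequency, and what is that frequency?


Input: 'uukdudcdnccc'
Operation: tally each character
Counts: 'c':4, 'd':3, 'k':1, 'n':1, 'u':3
Maximum: 'c' appears 4 times


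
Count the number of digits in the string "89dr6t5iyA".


Input string: '89dr6t5iyA'
Operation: count digit characters (0-9)
Scan: '8'(digit), '9'(digit), 'd', 'r', '6'(digit), 't', '5'(digit), 'i', 'y', 'A'
Digits found: 4
Result: 4


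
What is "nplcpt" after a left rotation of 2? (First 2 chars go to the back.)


Input: 'nplcpt', shift = 2
Operation: split at index 2 and swap parts
Front part s[0:2] = 'np'
Back part s[2:] = 'lcpt'
Rotated = back + front = 'lcpt' + 'np'
Result: lcptnp


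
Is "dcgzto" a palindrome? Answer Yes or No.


Input string: 'dcgzto'
Reversed: 'otzgcd'
Compare pairs: s[0]='d' vs s[5]='o' (mismatch), s[1]='c' vs s[4]='t' (mismatch), s[2]='g' vs s[3]='z' (mismatch)
Palindrome: No


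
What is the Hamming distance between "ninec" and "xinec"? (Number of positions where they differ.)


String 1: 'ninec'
String 2: 'xinec'
Compare each position: pos 0: 'n'!='x', pos 1: 'i'=='i', pos 2: 'n'=='n', pos 3: 'e'=='e', pos 4: 'c'=='c'
Differing positions: 1
Hamming distance: 1


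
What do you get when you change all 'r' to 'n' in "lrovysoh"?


Input string: 'lrovysoh'
Operation: replace 'r' with 'n'
Positions of 'r': 1
After replacement: lnovysoh


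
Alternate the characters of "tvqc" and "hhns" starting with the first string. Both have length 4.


String 1: 'tvqc'
String 2: 'hhns'
Operation: alternate characters
Pairs: 't'+'h', 'v'+'h', 'q'+'n', 'c'+'s'
Result: thvhqncs


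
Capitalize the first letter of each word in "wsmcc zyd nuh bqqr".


Input string: 'wsmcc zyd nuh bqqr'
Operation: capitalize first letter of each word
Word transformations: 'wsmcc'->'Wsmcc', 'zyd'->'Zyd', 'nuh'->'Nuh', 'bqqr'->'Bqqr'
Result: Wsmcc Zyd Nuh Bqqr


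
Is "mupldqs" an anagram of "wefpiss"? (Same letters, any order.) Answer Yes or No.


String 1: 'wefpiss' -> sorted: 'efipssw'
String 2: 'mupldqs' -> sorted: 'dlmpqsu'
Compare sorted forms: 'efipssw' != 'dlmpqsu'
Anagram: No


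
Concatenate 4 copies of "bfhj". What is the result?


Input string: 'bfhj'
Operation: repeat 4 times
Concatenation: 'bfhj' + 'bfhj' + 'bfhj' + 'bfhj'
Result: bfhjbfhjbfhjbfhj


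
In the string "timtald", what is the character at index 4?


Input string: 'timtald'
Operation: get character at index 4
Index mapping: s[0]='t', s[1]='i', s[2]='m', s[3]='t', s[4]='a'
Result: 'a'


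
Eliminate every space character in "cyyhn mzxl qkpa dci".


Input string: 'cyyhn mzxl qkpa dci'
Operation: remove all spaces
Words: 'cyyhn', 'mzxl', 'qkpa', 'dci'
Join without spaces: cyyhnmzxlqkpadci


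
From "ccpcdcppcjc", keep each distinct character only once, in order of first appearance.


Input: 'ccpcdcppcjc'
Operation: keep first occurrence of each character
Scan: s[0]='c' new -> keep; s[1]='c' seen -> skip; s[2]='p' new -> keep; s[3]='c' seen -> skip; s[4]='d' new -> keep; s[5]='c' seen -> skip; s[6]='p' seen -> skip; s[7]='p' seen -> skip; s[8]='c' seen -> skip; s[9]='j' new -> keep; s[10]='c' seen -> skip
Result: cpdj


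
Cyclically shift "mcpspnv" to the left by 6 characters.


Input: 'mcpspnv', shift = 6
Operation: split at index 6 and swap parts
Front part s[0:6] = 'mcpspn'
Back part s[6:] = 'v'
Rotated = back + front = 'v' + 'mcpspn'
Result: vmcpspn


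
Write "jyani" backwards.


Input string: 'jyani'
Operation: reverse character order
Original order: 'j' -> 'y' -> 'a' -> 'n' -> 'i'
Reversed order: 'i' -> 'n' -> 'a' -> 'y' -> 'j'
Result: inayj


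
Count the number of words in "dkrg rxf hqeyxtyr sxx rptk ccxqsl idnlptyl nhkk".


Input string: 'dkrg rxf hqeyxtyr sxx rptk ccxqsl idnlptyl nhkk'
Operation: split by spaces
Words found: 'dkrg', 'rxf', 'hqeyxtyr', 'sxx', 'rptk', 'ccxqsl', 'idnlptyl', 'nhkk'
Word count: 8


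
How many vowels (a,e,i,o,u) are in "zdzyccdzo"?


Input string: 'zdzyccdzo'
Operation: count vowels (a, e, i, o, u)
Scan: s[0]='z', s[1]='d', s[2]='z', s[3]='y', s[4]='c', s[5]='c', s[6]='d', s[7]='z', s[8]='o' (vowel)
Vowels found: 1
Result: 1


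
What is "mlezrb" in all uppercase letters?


Input string: 'mlezrb'
Operation: convert each letter to uppercase
Mapping: 'm'->'M', 'l'->'L', 'e'->'E', 'z'->'Z', 'r'->'R', 'b'->'B'
Result: MLEZRB


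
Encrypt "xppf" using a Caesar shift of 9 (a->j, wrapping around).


Input: 'xppf', shift = 9
Operation: for each letter, (position + 9) mod 26
Mapping: 'x'(23+9=32, 32 mod 26=6)->'g', 'p'(15+9=24)->'y', 'p'(15+9=24)->'y', 'f'(5+9=14)->'o'
Result: gyyo


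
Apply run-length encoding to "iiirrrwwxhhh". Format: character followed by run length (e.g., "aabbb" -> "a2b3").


Input: 'iiirrrwwxhhh'
Operation: identify consecutive runs
Runs: 'iii' -> i3, 'rrr' -> r3, 'ww' -> w2, 'x' -> x1, 'hhh' -> h3
Encoded: i3r3w2x1h3


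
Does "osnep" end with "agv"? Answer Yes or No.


Input string: 'osnep'
Suffix to check: 'agv'
Last 3 characters of input: 'nep'
Match: False
Result: No


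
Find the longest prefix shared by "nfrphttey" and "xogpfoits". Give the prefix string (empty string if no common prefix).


String 1: 'nfrphttey'
String 2: 'xogpfoits'
Compare position by position:
pos 0: 'n' vs 'x' differ -> stop
Longest common prefix: "" (length 0)


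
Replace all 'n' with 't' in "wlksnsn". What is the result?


Input string: 'wlksnsn'
Operation: replace 'n' with 't'
Positions of 'n': 4, 6
After replacement: wlkstst


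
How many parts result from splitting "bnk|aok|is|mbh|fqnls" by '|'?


Input string: 'bnk|aok|is|mbh|fqnls'
Delimiter: '|'
Split result: 'bnk', 'aok', 'is', 'mbh', 'fqnls'
Number of parts: 5


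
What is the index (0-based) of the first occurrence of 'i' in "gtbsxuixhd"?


Input string: 'gtbsxuixhd'
Target: 'i'
Scanning left to right: s[0]='g', s[1]='t', s[2]='b', s[3]='s', s[4]='x', s[5]='u', s[6]='i'
First match at index: 6


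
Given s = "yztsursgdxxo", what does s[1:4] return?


Input string: 'yztsursgdxxo'
Operation: slice [1:4]
Extract characters: s[1]='z', s[2]='t', s[3]='s'
Result: zts


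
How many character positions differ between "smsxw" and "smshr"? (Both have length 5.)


String 1: 'smsxw'
String 2: 'smshr'
Compare each position: pos 0: 's'=='s', pos 1: 'm'=='m', pos 2: 's'=='s', pos 3: 'x'!='h', pos 4: 'w'!='r'
Differing positions: 2
Hamming distance: 2


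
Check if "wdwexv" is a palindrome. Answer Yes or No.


Input string: 'wdwexv'
Reversed: 'vxewdw'
Compare pairs: s[0]='w' vs s[5]='v' (mismatch), s[1]='d' vs s[4]='x' (mismatch), s[2]='w' vs s[3]='e' (mismatch)
Palindrome: No


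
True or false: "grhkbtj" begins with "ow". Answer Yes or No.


Input string: 'grhkbtj'
Prefix to check: 'ow'
First 2 characters of input: 'gr'
Match: False
Result: No


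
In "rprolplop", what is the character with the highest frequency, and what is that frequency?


Input: 'rprolplop'
Operation: tally each character
Counts: 'l':2, 'o':2, 'p':3, 'r':2
Maximum: 'p' appears 3 times


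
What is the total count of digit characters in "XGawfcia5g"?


Input string: 'XGawfcia5g'
Operation: count digit characters (0-9)
Scan: 'X', 'G', 'a', 'w', 'f', 'c', 'i', 'a', '5'(digit), 'g'
Digits found: 1
Result: 1


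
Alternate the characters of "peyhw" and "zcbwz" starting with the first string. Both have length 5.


String 1: 'peyhw'
String 2: 'zcbwz'
Operation: alternate characters
Pairs: 'p'+'z', 'e'+'c', 'y'+'b', 'h'+'w', 'w'+'z'
Result: pzecybhwwz


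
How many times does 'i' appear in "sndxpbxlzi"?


Input string: 'sndxpbxlzi'
Target character: 'i'
Scan each position: s[9]='i'
Matches found at indices: 9
Total: 1


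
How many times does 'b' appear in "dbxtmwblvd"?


Input string: 'dbxtmwblvd'
Target character: 'b'
Scan each position: s[1]='b', s[6]='b'
Matches found at indices: 1, 6
Total: 2


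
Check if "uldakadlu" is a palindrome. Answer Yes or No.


Input string: 'uldakadlu'
Reversed: 'uldakadlu'
Compare pairs: s[0]='u' vs s[8]='u' (match), s[1]='l' vs s[7]='l' (match), s[2]='d' vs s[6]='d' (match), s[3]='a' vs s[5]='a' (match)
Palindrome: Yes


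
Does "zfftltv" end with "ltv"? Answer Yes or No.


Input string: 'zfftltv'
Suffix to check: 'ltv'
Last 3 characters of input: 'ltv'
Match: True
Result: Yes


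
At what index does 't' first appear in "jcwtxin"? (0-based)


Input string: 'jcwtxin'
Target: 't'
Scanning left to right: s[0]='j', s[1]='c', s[2]='w', s[3]='t'
First match at index: 3


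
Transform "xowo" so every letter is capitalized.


Input string: 'xowo'
Operation: convert each letter to uppercase
Mapping: 'x'->'X', 'o'->'O', 'w'->'W', 'o'->'O'
Result: XOWO


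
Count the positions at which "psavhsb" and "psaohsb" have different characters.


String 1: 'psavhsb'
String 2: 'psaohsb'
Compare each position: pos 0: 'p'=='p', pos 1: 's'=='s', pos 2: 'a'=='a', pos 3: 'v'!='o', pos 4: 'h'=='h', pos 5: 's'=='s', pos 6: 'b'=='b'
Differing positions: 1
Hamming distance: 1


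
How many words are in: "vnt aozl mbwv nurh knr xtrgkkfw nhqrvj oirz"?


Input string: 'vnt aozl mbwv nurh knr xtrgkkfw nhqrvj oirz'
Operation: split by spaces
Words found: 'vnt', 'aozl', 'mbwv', 'nurh', 'knr', 'xtrgkkfw', 'nhqrvj', 'oirz'
Word count: 8


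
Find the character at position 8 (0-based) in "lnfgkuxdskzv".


Input string: 'lnfgkuxdskzv'
Operation: get character at index 8
Index mapping: s[0]='l', s[1]='n', s[2]='f', s[3]='g', s[4]='k', s[5]='u', s[6]='x', s[7]='d', s[8]='s'
Result: 's'


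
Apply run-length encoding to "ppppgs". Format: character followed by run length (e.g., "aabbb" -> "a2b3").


Input: 'ppppgs'
Operation: identify consecutive runs
Runs: 'pppp' -> p4, 'g' -> g1, 's' -> s1
Encoded: p4g1s1


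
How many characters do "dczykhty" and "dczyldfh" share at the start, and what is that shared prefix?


String 1: 'dczykhty'
String 2: 'dczyldfh'
Compare position by position:
pos 0: 'd' vs 'd' match
pos 1: 'c' vs 'c' match
pos 2: 'z' vs 'z' match
pos 3: 'y' vs 'y' match
pos 4: 'k' vs 'l' differ -> stop
Longest common prefix: "dczy" (length 4)


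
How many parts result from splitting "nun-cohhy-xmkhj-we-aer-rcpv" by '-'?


Input string: 'nun-cohhy-xmkhj-we-aer-rcpv'
Delimiter: '-'
Split result: 'nun', 'cohhy', 'xmkhj', 'we', 'aer', 'rcpv'
Number of parts: 6


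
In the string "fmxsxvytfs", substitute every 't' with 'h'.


Input string: 'fmxsxvytfs'
Operation: replace 't' with 'h'
Positions of 't': 7
After replacement: fmxsxvyhfs


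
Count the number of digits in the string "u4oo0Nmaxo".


Input string: 'u4oo0Nmaxo'
Operation: count digit characters (0-9)
Scan: 'u', '4'(digit), 'o', 'o', '0'(digit), 'N', 'm', 'a', 'x', 'o'
Digits found: 2
Result: 2


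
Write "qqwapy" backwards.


Input string: 'qqwapy'
Operation: reverse character order
Original order: 'q' -> 'q' -> 'w' -> 'a' -> 'p' -> 'y'
Reversed order: 'y' -> 'p' -> 'a' -> 'w' -> 'q' -> 'q'
Result: ypawqq


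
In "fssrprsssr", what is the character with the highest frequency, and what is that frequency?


Input: 'fssrprsssr'
Operation: tally each character
Counts: 'f':1, 'p':1, 'r':3, 's':5
Maximum: 's' appears 5 times


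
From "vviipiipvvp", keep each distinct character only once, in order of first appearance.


Input: 'vviipiipvvp'
Operation: keep first occurrence of each character
Scan: s[0]='v' new -> keep; s[1]='v' seen -> skip; s[2]='i' new -> keep; s[3]='i' seen -> skip; s[4]='p' new -> keep; s[5]='i' seen -> skip; s[6]='i' seen -> skip; s[7]='p' seen -> skip; s[8]='v' seen -> skip; s[9]='v' seen -> skip; s[10]='p' seen -> skip
Result: vip


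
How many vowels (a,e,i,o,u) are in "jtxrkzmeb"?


Input string: 'jtxrkzmeb'
Operation: count vowels (a, e, i, o, u)
Scan: s[0]='j', s[1]='t', s[2]='x', s[3]='r', s[4]='k', s[5]='z', s[6]='m', s[7]='e' (vowel), s[8]='b'
Vowels found: 1
Result: 1


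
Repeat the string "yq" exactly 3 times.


Input string: 'yq'
Operation: repeat 3 times
Concatenation: 'yq' + 'yq' + 'yq'
Result: yqyqyq


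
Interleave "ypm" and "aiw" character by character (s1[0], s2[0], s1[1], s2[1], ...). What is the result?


String 1: 'ypm'
String 2: 'aiw'
Operation: alternate characters
Pairs: 'y'+'a', 'p'+'i', 'm'+'w'
Result: yapimw


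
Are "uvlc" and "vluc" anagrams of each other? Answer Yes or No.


String 1: 'uvlc' -> sorted: 'cluv'
String 2: 'vluc' -> sorted: 'cluv'
Compare sorted forms: 'cluv' == 'cluv'
Anagram: Yes


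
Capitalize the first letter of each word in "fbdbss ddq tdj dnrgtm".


Input string: 'fbdbss ddq tdj dnrgtm'
Operation: capitalize first letter of each word
Word transformations: 'fbdbss'->'Fbdbss', 'ddq'->'Ddq', 'tdj'->'Tdj', 'dnrgtm'->'Dnrgtm'
Result: Fbdbss Ddq Tdj Dnrgtm


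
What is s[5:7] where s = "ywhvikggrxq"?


Input string: 'ywhvikggrxq'
Operation: slice [5:7]
Extract characters: s[5]='k', s[6]='g'
Result: kg


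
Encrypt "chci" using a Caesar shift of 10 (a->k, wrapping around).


Input: 'chci', shift = 10
Operation: for each letter, (position + 10) mod 26
Mapping: 'c'(2+10=12)->'m', 'h'(7+10=17)->'r', 'c'(2+10=12)->'m', 'i'(8+10=18)->'s'
Result: mrms


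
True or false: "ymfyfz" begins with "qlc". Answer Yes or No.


Input string: 'ymfyfz'
Prefix to check: 'qlc'
First 3 characters of input: 'ymf'
Match: False
Result: No


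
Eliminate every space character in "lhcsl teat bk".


Input string: 'lhcsl teat bk'
Operation: remove all spaces
Words: 'lhcsl', 'teat', 'bk'
Join without spaces: lhcslteatbk


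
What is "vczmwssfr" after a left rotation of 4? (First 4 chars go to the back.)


Input: 'vczmwssfr', shift = 4
Operation: split at index 4 and swap parts
Front part s[0:4] = 'vczm'
Back part s[4:] = 'wssfr'
Rotated = back + front = 'wssfr' + 'vczm'
Result: wssfrvczm


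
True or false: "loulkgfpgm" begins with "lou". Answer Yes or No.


Input string: 'loulkgfpgm'
Prefix to check: 'lou'
First 3 characters of input: 'lou'
Match: True
Result: Yes


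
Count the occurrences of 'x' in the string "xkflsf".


Input string: 'xkflsf'
Target character: 'x'
Scan each position: s[0]='x'
Matches found at indices: 0
Total: 1


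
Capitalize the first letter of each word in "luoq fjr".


Input string: 'luoq fjr'
Operation: capitalize first letter of each word
Word transformations: 'luoq'->'Luoq', 'fjr'->'Fjr'
Result: Luoq Fjr


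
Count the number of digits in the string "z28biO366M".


Input string: 'z28biO366M'
Operation: count digit characters (0-9)
Scan: 'z', '2'(digit), '8'(digit), 'b', 'i', 'O', '3'(digit), '6'(digit), '6'(digit), 'M'
Digits found: 5
Result: 5


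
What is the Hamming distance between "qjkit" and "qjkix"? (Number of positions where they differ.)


String 1: 'qjkit'
String 2: 'qjkix'
Compare each position: pos 0: 'q'=='q', pos 1: 'j'=='j', pos 2: 'k'=='k', pos 3: 'i'=='i', pos 4: 't'!='x'
Differing positions: 1
Hamming distance: 1


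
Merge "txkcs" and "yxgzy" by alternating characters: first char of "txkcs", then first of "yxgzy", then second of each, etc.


String 1: 'txkcs'
String 2: 'yxgzy'
Operation: alternate characters
Pairs: 't'+'y', 'x'+'x', 'k'+'g', 'c'+'z', 's'+'y'
Result: tyxxkgczsy


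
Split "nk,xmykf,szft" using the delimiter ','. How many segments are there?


Input string: 'nk,xmykf,szft'
Delimiter: ','
Split result: 'nk', 'xmykf', 'szft'
Number of parts: 3


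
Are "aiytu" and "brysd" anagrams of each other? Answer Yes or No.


String 1: 'aiytu' -> sorted: 'aituy'
String 2: 'brysd' -> sorted: 'bdrsy'
Compare sorted forms: 'aituy' != 'bdrsy'
Anagram: No


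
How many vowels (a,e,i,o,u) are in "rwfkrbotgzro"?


Input string: 'rwfkrbotgzro'
Operation: count vowels (a, e, i, o, u)
Scan: s[0]='r', s[1]='w', s[2]='f', s[3]='k', s[4]='r', s[5]='b', s[6]='o' (vowel), s[7]='t', s[8]='g', s[9]='z', s[10]='r', s[11]='o' (vowel)
Vowels found: 2
Result: 2


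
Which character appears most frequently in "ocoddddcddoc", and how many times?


Input: 'ocoddddcddoc'
Operation: tally each character
Counts: 'c':3, 'd':6, 'o':3
Maximum: 'd' appears 6 times


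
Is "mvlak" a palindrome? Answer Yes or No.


Input string: 'mvlak'
Reversed: 'kalvm'
Compare pairs: s[0]='m' vs s[4]='k' (mismatch), s[1]='v' vs s[3]='a' (mismatch)
Palindrome: No


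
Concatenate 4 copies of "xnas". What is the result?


Input string: 'xnas'
Operation: repeat 4 times
Concatenation: 'xnas' + 'xnas' + 'xnas' + 'xnas'
Result: xnasxnasxnasxnas


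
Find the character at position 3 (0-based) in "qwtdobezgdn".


Input string: 'qwtdobezgdn'
Operation: get character at index 3
Index mapping: s[0]='q', s[1]='w', s[2]='t', s[3]='d'
Result: 'd'


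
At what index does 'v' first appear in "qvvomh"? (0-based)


Input string: 'qvvomh'
Target: 'v'
Scanning left to right: s[0]='q', s[1]='v'
First match at index: 1


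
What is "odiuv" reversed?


Input string: 'odiuv'
Operation: reverse character order
Original order: 'o' -> 'd' -> 'i' -> 'u' -> 'v'
Reversed order: 'v' -> 'u' -> 'i' -> 'd' -> 'o'
Result: vuido


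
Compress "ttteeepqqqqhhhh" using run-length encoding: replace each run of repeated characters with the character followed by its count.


Input: 'ttteeepqqqqhhhh'
Operation: identify consecutive runs
Runs: 'ttt' -> t3, 'eee' -> e3, 'p' -> p1, 'qqqq' -> q4, 'hhhh' -> h4
Encoded: t3e3p1q4h4


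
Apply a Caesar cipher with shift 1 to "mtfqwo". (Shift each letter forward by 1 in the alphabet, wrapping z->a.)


Input: 'mtfqwo', shift = 1
Operation: for each letter, (position + 1) mod 26
Mapping: 'm'(12+1=13)->'n', 't'(19+1=20)->'u', 'f'(5+1=6)->'g', 'q'(16+1=17)->'r', 'w'(22+1=23)->'x', 'o'(14+1=15)->'p'
Result: nugrxp


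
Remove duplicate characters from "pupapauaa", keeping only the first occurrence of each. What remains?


Input: 'pupapauaa'
Operation: keep first occurrence of each character
Scan: s[0]='p' new -> keep; s[1]='u' new -> keep; s[2]='p' seen -> skip; s[3]='a' new -> keep; s[4]='p' seen -> skip; s[5]='a' seen -> skip; s[6]='u' seen -> skip; s[7]='a' seen -> skip; s[8]='a' seen -> skip
Result: pua


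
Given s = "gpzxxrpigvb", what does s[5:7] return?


Input string: 'gpzxxrpigvb'
Operation: slice [5:7]
Extract characters: s[5]='r', s[6]='p'
Result: rp


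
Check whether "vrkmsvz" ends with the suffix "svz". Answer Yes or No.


Input string: 'vrkmsvz'
Suffix to check: 'svz'
Last 3 characters of input: 'svz'
Match: True
Result: Yes


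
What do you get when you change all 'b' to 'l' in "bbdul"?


Input string: 'bbdul'
Operation: replace 'b' with 'l'
Positions of 'b': 0, 1
After replacement: lldul


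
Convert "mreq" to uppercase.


Input string: 'mreq'
Operation: convert each letter to uppercase
Mapping: 'm'->'M', 'r'->'R', 'e'->'E', 'q'->'Q'
Result: MREQ


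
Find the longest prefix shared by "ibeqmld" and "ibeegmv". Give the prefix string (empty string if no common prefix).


String 1: 'ibeqmld'
String 2: 'ibeegmv'
Compare position by position:
pos 0: 'i' vs 'i' match
pos 1: 'b' vs 'b' match
pos 2: 'e' vs 'e' match
pos 3: 'q' vs 'e' differ -> stop
Longest common prefix: "ibe" (length 3)


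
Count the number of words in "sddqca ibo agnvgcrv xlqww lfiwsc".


Input string: 'sddqca ibo agnvgcrv xlqww lfiwsc'
Operation: split by spaces
Words found: 'sddqca', 'ibo', 'agnvgcrv', 'xlqww', 'lfiwsc'
Word count: 5


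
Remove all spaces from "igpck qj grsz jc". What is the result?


Input string: 'igpck qj grsz jc'
Operation: remove all spaces
Words: 'igpck', 'qj', 'grsz', 'jc'
Join without spaces: igpckqjgrszjc


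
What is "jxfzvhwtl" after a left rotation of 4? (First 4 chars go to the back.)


Input: 'jxfzvhwtl', shift = 4
Operation: split at index 4 and swap parts
Front part s[0:4] = 'jxfz'
Back part s[4:] = 'vhwtl'
Rotated = back + front = 'vhwtl' + 'jxfz'
Result: vhwtljxfz


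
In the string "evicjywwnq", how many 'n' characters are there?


Input string: 'evicjywwnq'
Target character: 'n'
Scan each position: s[8]='n'
Matches found at indices: 8
Total: 1


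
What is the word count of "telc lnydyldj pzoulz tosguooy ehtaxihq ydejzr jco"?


Input string: 'telc lnydyldj pzoulz tosguooy ehtaxihq ydejzr jco'
Operation: split by spaces
Words found: 'telc', 'lnydyldj', 'pzoulz', 'tosguooy', 'ehtaxihq', 'ydejzr', 'jco'
Word count: 7


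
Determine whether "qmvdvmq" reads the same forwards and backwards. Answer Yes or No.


Input string: 'qmvdvmq'
Reversed: 'qmvdvmq'
Compare pairs: s[0]='q' vs s[6]='q' (match), s[1]='m' vs s[5]='m' (match), s[2]='v' vs s[4]='v' (match)
Palindrome: Yes


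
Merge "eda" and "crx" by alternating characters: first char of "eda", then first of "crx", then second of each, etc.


String 1: 'eda'
String 2: 'crx'
Operation: alternate characters
Pairs: 'e'+'c', 'd'+'r', 'a'+'x'
Result: ecdrax


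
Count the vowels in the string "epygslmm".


Input string: 'epygslmm'
Operation: count vowels (a, e, i, o, u)
Scan: s[0]='e' (vowel), s[1]='p', s[2]='y', s[3]='g', s[4]='s', s[5]='l', s[6]='m', s[7]='m'
Vowels found: 1
Result: 1


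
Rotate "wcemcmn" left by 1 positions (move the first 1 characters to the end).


Input: 'wcemcmn', shift = 1
Operation: split at index 1 and swap parts
Front part s[0:1] = 'w'
Back part s[1:] = 'cemcmn'
Rotated = back + front = 'cemcmn' + 'w'
Result: cemcmnw


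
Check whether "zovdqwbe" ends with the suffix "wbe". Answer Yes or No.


Input string: 'zovdqwbe'
Suffix to check: 'wbe'
Last 3 characters of input: 'wbe'
Match: True
Result: Yes


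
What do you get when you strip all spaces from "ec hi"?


Input string: 'ec hi'
Operation: remove all spaces
Words: 'ec', 'hi'
Join without spaces: echi


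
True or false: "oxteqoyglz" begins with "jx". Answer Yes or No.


Input string: 'oxteqoyglz'
Prefix to check: 'jx'
First 2 characters of input: 'ox'
Match: False
Result: No


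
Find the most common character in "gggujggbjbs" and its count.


Input: 'gggujggbjbs'
Operation: tally each character
Counts: 'b':2, 'g':5, 'j':2, 's':1, 'u':1
Maximum: 'g' appears 5 times


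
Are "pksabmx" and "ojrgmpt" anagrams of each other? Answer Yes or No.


String 1: 'pksabmx' -> sorted: 'abkmpsx'
String 2: 'ojrgmpt' -> sorted: 'gjmoprt'
Compare sorted forms: 'abkmpsx' != 'gjmoprt'
Anagram: No


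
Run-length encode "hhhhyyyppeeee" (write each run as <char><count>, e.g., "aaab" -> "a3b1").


Input: 'hhhhyyyppeeee'
Operation: identify consecutive runs
Runs: 'hhhh' -> h4, 'yyy' -> y3, 'pp' -> p2, 'eeee' -> e4
Encoded: h4y3p2e4


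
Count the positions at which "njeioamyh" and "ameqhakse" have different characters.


String 1: 'njeioamyh'
String 2: 'ameqhakse'
Compare each position: pos 0: 'n'!='a', pos 1: 'j'!='m', pos 2: 'e'=='e', pos 3: 'i'!='q', pos 4: 'o'!='h', pos 5: 'a'=='a', pos 6: 'm'!='k', pos 7: 'y'!='s', pos 8: 'h'!='e'
Differing positions: 7
Hamming distance: 7


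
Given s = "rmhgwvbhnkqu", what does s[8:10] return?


Input string: 'rmhgwvbhnkqu'
Operation: slice [8:10]
Extract characters: s[8]='n', s[9]='k'
Result: nk


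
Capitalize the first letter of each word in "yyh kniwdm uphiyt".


Input string: 'yyh kniwdm uphiyt'
Operation: capitalize first letter of each word
Word transformations: 'yyh'->'Yyh', 'kniwdm'->'Kniwdm', 'uphiyt'->'Uphiyt'
Result: Yyh Kniwdm Uphiyt


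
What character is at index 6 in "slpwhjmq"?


Input string: 'slpwhjmq'
Operation: get character at index 6
Index mapping: s[0]='s', s[1]='l', s[2]='p', s[3]='w', s[4]='h', s[5]='j', s[6]='m'
Result: 'm'


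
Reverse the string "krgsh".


Input string: 'krgsh'
Operation: reverse character order
Original order: 'k' -> 'r' -> 'g' -> 's' -> 'h'
Reversed order: 'h' -> 's' -> 'g' -> 'r' -> 'k'
Result: hsgrk


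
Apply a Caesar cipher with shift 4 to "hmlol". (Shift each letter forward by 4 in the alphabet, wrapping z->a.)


Input: 'hmlol', shift = 4
Operation: for each letter, (position + 4) mod 26
Mapping: 'h'(7+4=11)->'l', 'm'(12+4=16)->'q', 'l'(11+4=15)->'p', 'o'(14+4=18)->'s', 'l'(11+4=15)->'p'
Result: lqpsp


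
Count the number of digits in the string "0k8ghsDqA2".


Input string: '0k8ghsDqA2'
Operation: count digit characters (0-9)
Scan: '0'(digit), 'k', '8'(digit), 'g', 'h', 's', 'D', 'q', 'A', '2'(digit)
Digits found: 3
Result: 3


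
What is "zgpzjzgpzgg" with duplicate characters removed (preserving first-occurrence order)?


Input: 'zgpzjzgpzgg'
Operation: keep first occurrence of each character
Scan: s[0]='z' new -> keep; s[1]='g' new -> keep; s[2]='p' new -> keep; s[3]='z' seen -> skip; s[4]='j' new -> keep; s[5]='z' seen -> skip; s[6]='g' seen -> skip; s[7]='p' seen -> skip; s[8]='z' seen -> skip; s[9]='g' seen -> skip; s[10]='g' seen -> skip
Result: zgpj


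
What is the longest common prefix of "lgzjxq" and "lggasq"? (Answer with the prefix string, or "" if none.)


String 1: 'lgzjxq'
String 2: 'lggasq'
Compare position by position:
pos 0: 'l' vs 'l' match
pos 1: 'g' vs 'g' match
pos 2: 'z' vs 'g' differ -> stop
Longest common prefix: "lg" (length 2)


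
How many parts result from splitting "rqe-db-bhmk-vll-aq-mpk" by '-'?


Input string: 'rqe-db-bhmk-vll-aq-mpk'
Delimiter: '-'
Split result: 'rqe', 'db', 'bhmk', 'vll', 'aq', 'mpk'
Number of parts: 6


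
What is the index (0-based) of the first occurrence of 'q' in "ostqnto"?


Input string: 'ostqnto'
Target: 'q'
Scanning left to right: s[0]='o', s[1]='s', s[2]='t', s[3]='q'
First match at index: 3


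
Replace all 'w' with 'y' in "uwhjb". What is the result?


Input string: 'uwhjb'
Operation: replace 'w' with 'y'
Positions of 'w': 1
After replacement: uyhjb


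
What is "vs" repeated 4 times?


Input string: 'vs'
Operation: repeat 4 times
Concatenation: 'vs' + 'vs' + 'vs' + 'vs'
Result: vsvsvsvs


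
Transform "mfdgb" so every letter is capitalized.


Input string: 'mfdgb'
Operation: convert each letter to uppercase
Mapping: 'm'->'M', 'f'->'F', 'd'->'D', 'g'->'G', 'b'->'B'
Result: MFDGB


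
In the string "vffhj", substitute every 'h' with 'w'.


Input string: 'vffhj'
Operation: replace 'h' with 'w'
Positions of 'h': 3
After replacement: vffwj


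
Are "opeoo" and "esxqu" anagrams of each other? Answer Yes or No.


String 1: 'opeoo' -> sorted: 'eooop'
String 2: 'esxqu' -> sorted: 'eqsux'
Compare sorted forms: 'eooop' != 'eqsux'
Anagram: No


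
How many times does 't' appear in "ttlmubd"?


Input string: 'ttlmubd'
Target character: 't'
Scan each position: s[0]='t', s[1]='t'
Matches found at indices: 0, 1
Total: 2


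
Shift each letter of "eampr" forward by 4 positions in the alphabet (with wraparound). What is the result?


Input: 'eampr', shift = 4
Operation: for each letter, (position + 4) mod 26
Mapping: 'e'(4+4=8)->'i', 'a'(0+4=4)->'e', 'm'(12+4=16)->'q', 'p'(15+4=19)->'t', 'r'(17+4=21)->'v'
Result: ieqtv


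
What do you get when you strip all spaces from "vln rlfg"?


Input string: 'vln rlfg'
Operation: remove all spaces
Words: 'vln', 'rlfg'
Join without spaces: vlnrlfg


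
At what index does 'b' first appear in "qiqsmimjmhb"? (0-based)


Input string: 'qiqsmimjmhb'
Target: 'b'
Scanning left to right: s[0]='q', s[1]='i', s[2]='q', s[3]='s', s[4]='m', s[5]='i', s[6]='m', s[7]='j', s[8]='m', s[9]='h', s[10]='b'
First match at index: 10


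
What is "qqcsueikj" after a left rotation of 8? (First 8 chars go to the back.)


Input: 'qqcsueikj', shift = 8
Operation: split at index 8 and swap parts
Front part s[0:8] = 'qqcsueik'
Back part s[8:] = 'j'
Rotated = back + front = 'j' + 'qqcsueik'
Result: jqqcsueik


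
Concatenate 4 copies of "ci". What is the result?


Input string: 'ci'
Operation: repeat 4 times
Concatenation: 'ci' + 'ci' + 'ci' + 'ci'
Result: cicicici


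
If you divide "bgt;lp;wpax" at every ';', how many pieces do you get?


Input string: 'bgt;lp;wpax'
Delimiter: ';'
Split result: 'bgt', 'lp', 'wpax'
Number of parts: 3


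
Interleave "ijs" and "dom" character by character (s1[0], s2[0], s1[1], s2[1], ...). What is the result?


String 1: 'ijs'
String 2: 'dom'
Operation: alternate characters
Pairs: 'i'+'d', 'j'+'o', 's'+'m'
Result: idjosm


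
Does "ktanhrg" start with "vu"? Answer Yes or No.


Input string: 'ktanhrg'
Prefix to check: 'vu'
First 2 characters of input: 'kt'
Match: False
Result: No


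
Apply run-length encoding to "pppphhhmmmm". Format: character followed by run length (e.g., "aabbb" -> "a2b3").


Input: 'pppphhhmmmm'
Operation: identify consecutive runs
Runs: 'pppp' -> p4, 'hhh' -> h3, 'mmmm' -> m4
Encoded: p4h3m4


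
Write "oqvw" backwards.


Input string: 'oqvw'
Operation: reverse character order
Original order: 'o' -> 'q' -> 'v' -> 'w'
Reversed order: 'w' -> 'v' -> 'q' -> 'o'
Result: wvqo


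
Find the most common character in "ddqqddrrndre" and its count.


Input: 'ddqqddrrndre'
Operation: tally each character
Counts: 'd':5, 'e':1, 'n':1, 'q':2, 'r':3
Maximum: 'd' appears 5 times


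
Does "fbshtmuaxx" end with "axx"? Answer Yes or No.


Input string: 'fbshtmuaxx'
Suffix to check: 'axx'
Last 3 characters of input: 'axx'
Match: True
Result: Yes


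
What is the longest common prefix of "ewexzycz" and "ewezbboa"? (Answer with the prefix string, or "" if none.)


String 1: 'ewexzycz'
String 2: 'ewezbboa'
Compare position by position:
pos 0: 'e' vs 'e' match
pos 1: 'w' vs 'w' match
pos 2: 'e' vs 'e' match
pos 3: 'x' vs 'z' differ -> stop
Longest common prefix: "ewe" (length 3)


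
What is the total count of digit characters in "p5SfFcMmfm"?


Input string: 'p5SfFcMmfm'
Operation: count digit characters (0-9)
Scan: 'p', '5'(digit), 'S', 'f', 'F', 'c', 'M', 'm', 'f', 'm'
Digits found: 1
Result: 1


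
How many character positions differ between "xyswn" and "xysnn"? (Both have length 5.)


String 1: 'xyswn'
String 2: 'xysnn'
Compare each position: pos 0: 'x'=='x', pos 1: 'y'=='y', pos 2: 's'=='s', pos 3: 'w'!='n', pos 4: 'n'=='n'
Differing positions: 1
Hamming distance: 1


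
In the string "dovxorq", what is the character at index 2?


Input string: 'dovxorq'
Operation: get character at index 2
Index mapping: s[0]='d', s[1]='o', s[2]='v'
Result: 'v'


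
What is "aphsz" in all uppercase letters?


Input string: 'aphsz'
Operation: convert each letter to uppercase
Mapping: 'a'->'A', 'p'->'P', 'h'->'H', 's'->'S', 'z'->'Z'
Result: APHSZ


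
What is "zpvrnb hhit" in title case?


Input string: 'zpvrnb hhit'
Operation: capitalize first letter of each word
Word transformations: 'zpvrnb'->'Zpvrnb', 'hhit'->'Hhit'
Result: Zpvrnb Hhit


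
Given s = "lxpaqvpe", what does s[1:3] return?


Input string: 'lxpaqvpe'
Operation: slice [1:3]
Extract characters: s[1]='x', s[2]='p'
Result: xp


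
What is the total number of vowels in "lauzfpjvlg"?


Input string: 'lauzfpjvlg'
Operation: count vowels (a, e, i, o, u)
Scan: s[0]='l', s[1]='a' (vowel), s[2]='u' (vowel), s[3]='z', s[4]='f', s[5]='p', s[6]='j', s[7]='v', s[8]='l', s[9]='g'
Vowels found: 2
Result: 2


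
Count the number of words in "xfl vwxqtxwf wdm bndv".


Input string: 'xfl vwxqtxwf wdm bndv'
Operation: split by spaces
Words found: 'xfl', 'vwxqtxwf', 'wdm', 'bndv'
Word count: 4


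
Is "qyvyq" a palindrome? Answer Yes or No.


Input string: 'qyvyq'
Reversed: 'qyvyq'
Compare pairs: s[0]='q' vs s[4]='q' (match), s[1]='y' vs s[3]='y' (match)
Palindrome: Yes


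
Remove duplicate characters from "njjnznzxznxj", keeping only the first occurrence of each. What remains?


Input: 'njjnznzxznxj'
Operation: keep first occurrence of each character
Scan: s[0]='n' new -> keep; s[1]='j' new -> keep; s[2]='j' seen -> skip; s[3]='n' seen -> skip; s[4]='z' new -> keep; s[5]='n' seen -> skip; s[6]='z' seen -> skip; s[7]='x' new -> keep; s[8]='z' seen -> skip; s[9]='n' seen -> skip; s[10]='x' seen -> skip; s[11]='j' seen -> skip
Result: njzx


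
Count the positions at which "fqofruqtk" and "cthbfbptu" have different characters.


String 1: 'fqofruqtk'
String 2: 'cthbfbptu'
Compare each position: pos 0: 'f'!='c', pos 1: 'q'!='t', pos 2: 'o'!='h', pos 3: 'f'!='b', pos 4: 'r'!='f', pos 5: 'u'!='b', pos 6: 'q'!='p', pos 7: 't'=='t', pos 8: 'k'!='u'
Differing positions: 8
Hamming distance: 8


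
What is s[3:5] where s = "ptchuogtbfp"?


Input string: 'ptchuogtbfp'
Operation: slice [3:5]
Extract characters: s[3]='h', s[4]='u'
Result: hu


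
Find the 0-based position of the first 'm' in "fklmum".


Input string: 'fklmum'
Target: 'm'
Scanning left to right: s[0]='f', s[1]='k', s[2]='l', s[3]='m'
First match at index: 3


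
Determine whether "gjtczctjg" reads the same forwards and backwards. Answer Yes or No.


Input string: 'gjtczctjg'
Reversed: 'gjtczctjg'
Compare pairs: s[0]='g' vs s[8]='g' (match), s[1]='j' vs s[7]='j' (match), s[2]='t' vs s[6]='t' (match), s[3]='c' vs s[5]='c' (match)
Palindrome: Yes


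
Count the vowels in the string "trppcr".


Input string: 'trppcr'
Operation: count vowels (a, e, i, o, u)
Scan: s[0]='t', s[1]='r', s[2]='p', s[3]='p', s[4]='c', s[5]='r'
Vowels found: 0
Result: 0


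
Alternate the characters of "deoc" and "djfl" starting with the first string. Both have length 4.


String 1: 'deoc'
String 2: 'djfl'
Operation: alternate characters
Pairs: 'd'+'d', 'e'+'j', 'o'+'f', 'c'+'l'
Result: ddejofcl


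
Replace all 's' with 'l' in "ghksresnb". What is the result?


Input string: 'ghksresnb'
Operation: replace 's' with 'l'
Positions of 's': 3, 6
After replacement: ghklrelnb


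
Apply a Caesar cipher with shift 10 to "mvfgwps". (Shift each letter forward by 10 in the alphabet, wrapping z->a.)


Input: 'mvfgwps', shift = 10
Operation: for each letter, (position + 10) mod 26
Mapping: 'm'(12+10=22)->'w', 'v'(21+10=31, 31 mod 26=5)->'f', 'f'(5+10=15)->'p', 'g'(6+10=16)->'q', 'w'(22+10=32, 32 mod 26=6)->'g', 'p'(15+10=25)->'z', 's'(18+10=28, 28 mod 26=2)->'c'
Result: wfpqgzc


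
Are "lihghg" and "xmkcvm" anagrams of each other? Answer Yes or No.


String 1: 'lihghg' -> sorted: 'gghhil'
String 2: 'xmkcvm' -> sorted: 'ckmmvx'
Compare sorted forms: 'gghhil' != 'ckmmvx'
Anagram: No


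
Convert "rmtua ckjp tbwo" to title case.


Input string: 'rmtua ckjp tbwo'
Operation: capitalize first letter of each word
Word transformations: 'rmtua'->'Rmtua', 'ckjp'->'Ckjp', 'tbwo'->'Tbwo'
Result: Rmtua Ckjp Tbwo


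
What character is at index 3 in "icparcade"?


Input string: 'icparcade'
Operation: get character at index 3
Index mapping: s[0]='i', s[1]='c', s[2]='p', s[3]='a'
Result: 'a'


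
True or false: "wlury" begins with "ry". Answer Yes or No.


Input string: 'wlury'
Prefix to check: 'ry'
First 2 characters of input: 'wl'
Match: False
Result: No


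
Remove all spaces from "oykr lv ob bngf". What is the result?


Input string: 'oykr lv ob bngf'
Operation: remove all spaces
Words: 'oykr', 'lv', 'ob', 'bngf'
Join without spaces: oykrlvobbngf


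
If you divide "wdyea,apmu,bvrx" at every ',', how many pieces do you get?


Input string: 'wdyea,apmu,bvrx'
Delimiter: ','
Split result: 'wdyea', 'apmu', 'bvrx'
Number of parts: 3


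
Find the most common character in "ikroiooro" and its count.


Input: 'ikroiooro'
Operation: tally each character
Counts: 'i':2, 'k':1, 'o':4, 'r':2
Maximum: 'o' appears 4 times
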